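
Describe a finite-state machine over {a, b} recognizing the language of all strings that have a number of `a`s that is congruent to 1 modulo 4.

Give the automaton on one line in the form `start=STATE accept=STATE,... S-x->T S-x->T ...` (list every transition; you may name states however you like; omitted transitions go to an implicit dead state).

The only thing that matters is how many `a`s have appeared, reduced mod 4. Use one state per residue: S0 for 0, …, S3 for 3. Reading `a` moves to the next residue; anything else stays put. S1 is accepting.
With 4 states:
        a   b  
>  S0   S1  S0 
 * S1   S2  S1 
   S2   S3  S2 
   S3   S0  S3 
(> = start, * = accepting)

start=S0 accept=S1 S0-a->S1 S0-b->S0 S1-a->S2 S1-b->S1 S2-a->S3 S2-b->S2 S3-a->S0 S3-b->S3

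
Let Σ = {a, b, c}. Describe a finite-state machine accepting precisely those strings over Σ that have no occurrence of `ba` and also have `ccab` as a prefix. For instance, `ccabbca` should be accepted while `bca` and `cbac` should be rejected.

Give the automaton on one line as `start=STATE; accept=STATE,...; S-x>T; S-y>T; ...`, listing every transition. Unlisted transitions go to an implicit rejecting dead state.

start=q0; accept=q7,q9; q0-a>q1; q0-b>q2; q0-c>q3; q1-a>q1; q1-b>q2; q1-c>q1; q2-a>q4; q2-b>q2; q2-c>q1; q3-a>q1; q3-b>q2; q3-c>q5; q4-a>q4; q4-b>q4; q4-c>q4; q5-a>q6; q5-b>q2; q5-c>q1; q6-a>q1; q6-b>q7; q6-c>q1; q7-a>q8; q7-b>q7; q7-c>q9; q8-a>q8; q8-b>q8; q8-c>q8; q9-a>q9; q9-b>q7; q9-c>q9

Handle the two conditions separately and then intersect. The first has 3 states tracking partial matches of the forbidden pattern `ba`; the second has 6 states tracking whether the input so far still matches the prefix `ccab`. A product state is a pair (one from each), accepting exactly when both do.
        a   b   c  
>  q0   q1  q2  q3 
   q1   q1  q2  q1 
   q2   q4  q2  q1 
   q3   q1  q2  q5 
   q4   q4  q4  q4 
   q5   q6  q2  q1 
   q6   q1  q7  q1 
 * q7   q8  q7  q9 
   q8   q8  q8  q8 
 * q9   q9  q7  q9 
(> = start, * = accepting)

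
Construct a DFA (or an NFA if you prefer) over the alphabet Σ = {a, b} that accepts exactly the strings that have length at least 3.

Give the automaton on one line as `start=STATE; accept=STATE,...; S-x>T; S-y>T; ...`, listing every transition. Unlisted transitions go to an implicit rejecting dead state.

Count input length up to 4: every symbol moves from q0 toward q4, which means 'more than 3' and absorbs. Accept from {q3, q4}.
A 5-state machine:
        a   b  
>  q0   q1  q1 
   q1   q2  q2 
   q2   q3  q3 
 * q3   q4  q4 
 * q4   q4  q4 
(> = start, * = accepting)

start=q0; accept=q3,q4; q0-a>q1; q0-b>q1; q1-a>q2; q1-b>q2; q2-a>q3; q2-b>q3; q3-a>q4; q3-b>q4; q4-a>q4; q4-b>q4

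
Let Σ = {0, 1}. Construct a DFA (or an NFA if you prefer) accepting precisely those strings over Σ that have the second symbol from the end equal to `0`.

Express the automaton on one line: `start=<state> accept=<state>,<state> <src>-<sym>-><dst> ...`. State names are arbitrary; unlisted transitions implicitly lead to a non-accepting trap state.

start=A accept=D,E A-0->B A-1->C B-0->D B-1->E C-0->F C-1->G D-0->D D-1->E E-0->F E-1->G F-0->D F-1->E G-0->F G-1->G

A DFA must remember the last 2 symbols (since which symbol is second-to-last isn't known until the input ends). Use one state per possible window of the last ≤2 symbols; accept from those whose window starts with `0`.
With 7 states:
       0  1 
>  A   B  C 
   B   D  E 
   C   F  G 
 * D   D  E 
 * E   F  G 
   F   D  E 
   G   F  G 
(> = start, * = accepting)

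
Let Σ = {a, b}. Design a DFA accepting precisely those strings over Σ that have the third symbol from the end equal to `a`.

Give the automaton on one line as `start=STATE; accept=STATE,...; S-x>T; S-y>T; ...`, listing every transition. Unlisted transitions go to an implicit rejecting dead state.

start=q0; accept=q7,q8,q9,q10; q0-a>q1; q0-b>q2; q1-a>q3; q1-b>q4; q2-a>q5; q2-b>q6; q3-a>q7; q3-b>q8; q4-a>q9; q4-b>q10; q5-a>q11; q5-b>q12; q6-a>q13; q6-b>q14; q7-a>q7; q7-b>q8; q8-a>q9; q8-b>q10; q9-a>q11; q9-b>q12; q10-a>q13; q10-b>q14; q11-a>q7; q11-b>q8; q12-a>q9; q12-b>q10; q13-a>q11; q13-b>q12; q14-a>q13; q14-b>q14

A DFA must remember the last 3 symbols (since which symbol is third-to-last isn't known until the input ends). Use one state per possible window of the last ≤3 symbols; accept from those whose window starts with `a`.
15 states suffice.
          a    b  
>  q0     q1   q2 
   q1     q3   q4 
   q2     q5   q6 
   q3     q7   q8 
   q4     q9  q10 
   q5    q11  q12 
   q6    q13  q14 
 * q7     q7   q8 
 * q8     q9  q10 
 * q9    q11  q12 
 * q10   q13  q14 
   q11    q7   q8 
   q12    q9  q10 
   q13   q11  q12 
   q14   q13  q14 
(> = start, * = accepting)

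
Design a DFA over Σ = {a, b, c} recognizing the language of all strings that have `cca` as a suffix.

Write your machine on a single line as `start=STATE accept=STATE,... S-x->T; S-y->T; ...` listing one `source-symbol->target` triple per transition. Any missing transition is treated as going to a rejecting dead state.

Remember how much of `cca` the current input suffix matches. State S0 means no match yet; S1 means the last symbol is `c`; S2 means the last 2 symbols are `cc`; S3 means the last 3 symbols are `cca`. Only S3 accepts. On a mismatch, fall back to the longest proper suffix that is still a prefix of `cca`.
A 4-state machine:
        a   b   c  
>  S0   S0  S0  S1 
   S1   S0  S0  S2 
   S2   S3  S0  S2 
 * S3   S0  S0  S1 
(> = start, * = accepting)

start=S0; accept=S3; S0-a->S0; S0-b->S0; S0-c->S1; S1-a->S0; S1-b->S0; S1-c->S2; S2-a->S3; S2-b->S0; S2-c->S2; S3-a->S0; S3-b->S0; S3-c->S1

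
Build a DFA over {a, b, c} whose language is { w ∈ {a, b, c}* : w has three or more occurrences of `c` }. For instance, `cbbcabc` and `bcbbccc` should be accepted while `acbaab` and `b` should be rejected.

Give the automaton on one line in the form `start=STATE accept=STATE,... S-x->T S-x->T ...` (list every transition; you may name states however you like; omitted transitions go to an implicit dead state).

Count `c`s, saturating at 4: states S0 through S3 mean 0 through 3 `c`s seen; S4 means more than 3. Each `c` increments (capped at S4); other symbols loop. Accept from {S3, S4}.
A 5-state machine:
        a   b   c  
>  S0   S0  S0  S1 
   S1   S1  S1  S2 
   S2   S2  S2  S3 
 * S3   S3  S3  S4 
 * S4   S4  S4  S4 
(> = start, * = accepting)

start=S0 accept=S3,S4 S0-a->S0 S0-b->S0 S0-c->S1 S1-a->S1 S1-b->S1 S1-c->S2 S2-a->S2 S2-b->S2 S2-c->S3 S3-a->S3 S3-b->S3 S3-c->S4 S4-a->S4 S4-b->S4 S4-c->S4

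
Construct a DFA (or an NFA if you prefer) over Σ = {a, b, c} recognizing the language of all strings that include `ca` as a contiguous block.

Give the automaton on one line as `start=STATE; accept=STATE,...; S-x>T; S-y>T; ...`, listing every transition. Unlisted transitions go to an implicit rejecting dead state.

States S0..S1 record the length of the longest prefix of `ca` that matches the current input suffix. Reaching S2 means `ca` has been seen, and we stay there forever. Accept from S2.
With 3 states:
        a   b   c  
>  S0   S0  S0  S1 
   S1   S2  S0  S1 
 * S2   S2  S2  S2 
(> = start, * = accepting)

start=S0; accept=S2; S0-a>S0; S0-b>S0; S0-c>S1; S1-a>S2; S1-b>S0; S1-c>S1; S2-a>S2; S2-b>S2; S2-c>S2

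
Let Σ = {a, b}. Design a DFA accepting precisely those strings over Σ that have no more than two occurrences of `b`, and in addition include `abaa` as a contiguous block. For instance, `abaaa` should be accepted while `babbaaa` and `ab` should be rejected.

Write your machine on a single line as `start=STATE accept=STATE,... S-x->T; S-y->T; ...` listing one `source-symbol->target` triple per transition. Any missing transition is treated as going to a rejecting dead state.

Handle the two conditions separately and then intersect. One (4 states) tracks the count of `b`s, saturating at 3; the other (5 states) tracks whether and how much of `abaa` has been seen. Each combined state is a pair, one component from each; accept when both components accept. After merging equivalent states the machine shrinks.
11 states suffice.
          a    b  
>  S0     S1   S2 
   S1     S1   S3 
   S2     S4   S5 
   S3     S6   S5 
   S4     S4   S7 
   S5     S5   S5 
   S6     S8   S7 
   S7     S9   S5 
 * S8     S8  S10 
   S9    S10   S5 
 * S10   S10   S5 
(> = start, * = accepting)

start=S0; accept=S8,S10; S0-a->S1; S0-b->S2; S1-a->S1; S1-b->S3; S2-a->S4; S2-b->S5; S3-a->S6; S3-b->S5; S4-a->S4; S4-b->S7; S5-a->S5; S5-b->S5; S6-a->S8; S6-b->S7; S7-a->S9; S7-b->S5; S8-a->S8; S8-b->S10; S9-a->S10; S9-b->S5; S10-a->S10; S10-b->S5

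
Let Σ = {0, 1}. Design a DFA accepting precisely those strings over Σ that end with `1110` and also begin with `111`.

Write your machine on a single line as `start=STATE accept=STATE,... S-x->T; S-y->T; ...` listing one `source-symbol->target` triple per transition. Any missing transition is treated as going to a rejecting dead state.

start=q0; accept=q5; q0-0->q1; q0-1->q2; q1-0->q1; q1-1->q1; q2-0->q1; q2-1->q3; q3-0->q1; q3-1->q4; q4-0->q5; q4-1->q4; q5-0->q6; q5-1->q7; q6-0->q6; q6-1->q7; q7-0->q6; q7-1->q8; q8-0->q6; q8-1->q4

Handle the two conditions separately and then intersect. The first has 5 states tracking how much of the suffix `1110` has currently been matched; the second has 5 states tracking whether the input so far still matches the prefix `111`. A product state is a pair (one from each), accepting exactly when both do. Minimizing collapses redundant product states.
        0   1  
>  q0   q1  q2 
   q1   q1  q1 
   q2   q1  q3 
   q3   q1  q4 
   q4   q5  q4 
 * q5   q6  q7 
   q6   q6  q7 
   q7   q6  q8 
   q8   q6  q4 
(> = start, * = accepting)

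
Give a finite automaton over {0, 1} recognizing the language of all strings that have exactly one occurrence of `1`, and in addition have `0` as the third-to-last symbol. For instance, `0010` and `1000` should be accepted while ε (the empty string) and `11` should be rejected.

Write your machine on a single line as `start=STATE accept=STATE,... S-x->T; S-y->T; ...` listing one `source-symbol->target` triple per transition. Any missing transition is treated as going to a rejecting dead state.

Build one automaton per condition and run them in lockstep. One (3 states) tracks the count of `1`s, saturating at 2; the other (15 states) tracks the last 3 symbols read. Each combined state is a pair, one component from each; accept when both components accept. After merging equivalent states the machine shrinks.
          0    1  
>  q0     q1   q2 
   q1     q3   q4 
   q2     q5   q6 
   q3     q3   q7 
   q4     q8   q6 
   q5     q9   q6 
   q6     q6   q6 
 * q7     q8   q6 
 * q8     q9   q6 
   q9    q10   q6 
 * q10   q10   q6 
(> = start, * = accepting)

start=q0; accept=q7,q8,q10; q0-0->q1; q0-1->q2; q1-0->q3; q1-1->q4; q2-0->q5; q2-1->q6; q3-0->q3; q3-1->q7; q4-0->q8; q4-1->q6; q5-0->q9; q5-1->q6; q6-0->q6; q6-1->q6; q7-0->q8; q7-1->q6; q8-0->q9; q8-1->q6; q9-0->q10; q9-1->q6; q10-0->q10; q10-1->q6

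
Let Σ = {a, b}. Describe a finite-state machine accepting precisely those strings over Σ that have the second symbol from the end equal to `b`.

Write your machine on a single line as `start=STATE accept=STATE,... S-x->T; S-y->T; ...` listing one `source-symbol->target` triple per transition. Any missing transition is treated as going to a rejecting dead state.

start=s0; accept=s5,s6; s0-a->s1; s0-b->s2; s1-a->s3; s1-b->s4; s2-a->s5; s2-b->s6; s3-a->s3; s3-b->s4; s4-a->s5; s4-b->s6; s5-a->s3; s5-b->s4; s6-a->s5; s6-b->s6

Because acceptance depends on a position counted from the end, the machine has to buffer the most recent 2 symbols. Make each state the string of the last up-to-2 symbols read; on input `x` shift the window left and append `x`. Accept when the buffered window has length 2 and begins with `b`.
7 states suffice.
        a   b  
>  s0   s1  s2 
   s1   s3  s4 
   s2   s5  s6 
   s3   s3  s4 
   s4   s5  s6 
 * s5   s3  s4 
 * s6   s5  s6 
(> = start, * = accepting)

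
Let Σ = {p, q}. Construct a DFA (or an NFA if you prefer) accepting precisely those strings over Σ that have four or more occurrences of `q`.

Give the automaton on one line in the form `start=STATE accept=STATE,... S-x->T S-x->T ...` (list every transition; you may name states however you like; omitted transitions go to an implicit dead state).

start=s0 accept=s4,s5 s0-p->s0 s0-q->s1 s1-p->s1 s1-q->s2 s2-p->s2 s2-q->s3 s3-p->s3 s3-q->s4 s4-p->s4 s4-q->s5 s5-p->s5 s5-q->s5

Count `q`s, saturating at 5: states s0 through s4 mean 0 through 4 `q`s seen; s5 means more than 4. Each `q` increments (capped at s5); other symbols loop. Accept from {s4, s5}.
A 6-state machine:
        p   q  
>  s0   s0  s1 
   s1   s1  s2 
   s2   s2  s3 
   s3   s3  s4 
 * s4   s4  s5 
 * s5   s5  s5 
(> = start, * = accepting)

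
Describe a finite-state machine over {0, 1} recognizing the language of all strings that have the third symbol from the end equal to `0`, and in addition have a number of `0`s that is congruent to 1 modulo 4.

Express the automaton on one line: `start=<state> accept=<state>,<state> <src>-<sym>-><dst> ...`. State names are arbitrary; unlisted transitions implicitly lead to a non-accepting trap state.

start=q0 accept=q5,q9,q12,q13 q0-0->q1 q0-1->q0 q1-0->q2 q1-1->q3 q2-0->q4 q2-1->q2 q3-0->q2 q3-1->q5 q4-0->q6 q4-1->q7 q5-0->q2 q5-1->q8 q6-0->q9 q6-1->q10 q7-0->q11 q7-1->q7 q8-0->q2 q8-1->q8 q9-0->q2 q9-1->q12 q10-0->q13 q10-1->q0 q11-0->q14 q11-1->q10 q12-0->q2 q12-1->q5 q13-0->q2 q13-1->q3 q14-0->q2 q14-1->q12

Run two small machines in parallel and take their product. The first has 15 states tracking the last 3 symbols read; the second has 4 states tracking the count of `0`s modulo 4. A product state is a pair (one from each), accepting exactly when both do. After merging equivalent states the machine shrinks.
With 15 states:
          0    1  
>  q0     q1   q0 
   q1     q2   q3 
   q2     q4   q2 
   q3     q2   q5 
   q4     q6   q7 
 * q5     q2   q8 
   q6     q9  q10 
   q7    q11   q7 
   q8     q2   q8 
 * q9     q2  q12 
   q10   q13   q0 
   q11   q14  q10 
 * q12    q2   q5 
 * q13    q2   q3 
   q14    q2  q12 
(> = start, * = accepting)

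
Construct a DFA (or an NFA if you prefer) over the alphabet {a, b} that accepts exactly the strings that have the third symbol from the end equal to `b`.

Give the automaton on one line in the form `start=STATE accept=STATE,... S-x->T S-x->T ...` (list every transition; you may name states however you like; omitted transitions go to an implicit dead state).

Because acceptance depends on a position counted from the end, the machine has to buffer the most recent 3 symbols. Make each state the string of the last up-to-3 symbols read; on input `x` shift the window left and append `x`. Accept when the buffered window has length 3 and begins with `b`.
          a    b  
>  s0     s1   s2 
   s1     s3   s4 
   s2     s5   s6 
   s3     s7   s8 
   s4     s9  s10 
   s5    s11  s12 
   s6    s13  s14 
   s7     s7   s8 
   s8     s9  s10 
   s9    s11  s12 
   s10   s13  s14 
 * s11    s7   s8 
 * s12    s9  s10 
 * s13   s11  s12 
 * s14   s13  s14 
(> = start, * = accepting)

start=s0 accept=s11,s12,s13,s14 s0-a->s1 s0-b->s2 s1-a->s3 s1-b->s4 s2-a->s5 s2-b->s6 s3-a->s7 s3-b->s8 s4-a->s9 s4-b->s10 s5-a->s11 s5-b->s12 s6-a->s13 s6-b->s14 s7-a->s7 s7-b->s8 s8-a->s9 s8-b->s10 s9-a->s11 s9-b->s12 s10-a->s13 s10-b->s14 s11-a->s7 s11-b->s8 s12-a->s9 s12-b->s10 s13-a->s11 s13-b->s12 s14-a->s13 s14-b->s14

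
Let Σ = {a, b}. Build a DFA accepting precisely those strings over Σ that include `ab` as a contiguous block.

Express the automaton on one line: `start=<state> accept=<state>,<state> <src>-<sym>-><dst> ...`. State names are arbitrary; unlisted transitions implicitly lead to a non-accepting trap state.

Track how much of `ab` has been matched so far: state q0 is no progress, q2 is the absorbing accept state reached once `ab` has occurred. Intermediate states record partial matches; on a mismatch, fall back to the longest reusable overlap.
3 states suffice.
        a   b  
>  q0   q1  q0 
   q1   q1  q2 
 * q2   q2  q2 
(> = start, * = accepting)

start=q0 accept=q2 q0-a->q1 q0-b->q0 q1-a->q1 q1-b->q2 q2-a->q2 q2-b->q2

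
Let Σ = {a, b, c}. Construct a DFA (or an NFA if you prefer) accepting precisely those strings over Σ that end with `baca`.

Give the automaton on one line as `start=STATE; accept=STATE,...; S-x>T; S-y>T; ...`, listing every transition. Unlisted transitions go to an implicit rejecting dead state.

Let each state record the length of the longest suffix of the input read so far that is also a prefix of `baca`. q1 means the last symbol is `b`; q2 means the last 2 symbols are `ba`; q3 means the last 3 symbols are `bac`; q4 means the last 4 symbols are `baca`. Accept only at q4, where the string currently ends in `baca`.
        a   b   c  
>  q0   q0  q1  q0 
   q1   q2  q1  q0 
   q2   q0  q1  q3 
   q3   q4  q1  q0 
 * q4   q0  q1  q0 
(> = start, * = accepting)

start=q0; accept=q4; q0-a>q0; q0-b>q1; q0-c>q0; q1-a>q2; q1-b>q1; q1-c>q0; q2-a>q0; q2-b>q1; q2-c>q3; q3-a>q4; q3-b>q1; q3-c>q0; q4-a>q0; q4-b>q1; q4-c>q0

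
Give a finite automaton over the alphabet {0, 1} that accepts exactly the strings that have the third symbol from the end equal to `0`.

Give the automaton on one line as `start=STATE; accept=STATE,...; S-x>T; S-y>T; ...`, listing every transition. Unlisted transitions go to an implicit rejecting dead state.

start=s0; accept=s7,s8,s9,s10; s0-0>s1; s0-1>s2; s1-0>s3; s1-1>s4; s2-0>s5; s2-1>s6; s3-0>s7; s3-1>s8; s4-0>s9; s4-1>s10; s5-0>s11; s5-1>s12; s6-0>s13; s6-1>s14; s7-0>s7; s7-1>s8; s8-0>s9; s8-1>s10; s9-0>s11; s9-1>s12; s10-0>s13; s10-1>s14; s11-0>s7; s11-1>s8; s12-0>s9; s12-1>s10; s13-0>s11; s13-1>s12; s14-0>s13; s14-1>s14

Because acceptance depends on a position counted from the end, the machine has to buffer the most recent 3 symbols. Make each state the string of the last up-to-3 symbols read; on input `x` shift the window left and append `x`. Accept when the buffered window has length 3 and begins with `0`.
With 15 states:
          0    1  
>  s0     s1   s2 
   s1     s3   s4 
   s2     s5   s6 
   s3     s7   s8 
   s4     s9  s10 
   s5    s11  s12 
   s6    s13  s14 
 * s7     s7   s8 
 * s8     s9  s10 
 * s9    s11  s12 
 * s10   s13  s14 
   s11    s7   s8 
   s12    s9  s10 
   s13   s11  s12 
   s14   s13  s14 
(> = start, * = accepting)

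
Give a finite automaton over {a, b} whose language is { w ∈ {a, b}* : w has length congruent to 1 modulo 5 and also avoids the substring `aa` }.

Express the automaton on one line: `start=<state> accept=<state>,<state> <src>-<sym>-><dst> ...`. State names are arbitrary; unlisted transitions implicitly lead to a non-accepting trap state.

Run two small machines in parallel and take their product. The first has 5 states tracking the input length modulo 5; the second has 3 states tracking partial matches of the forbidden pattern `aa`. A product state is a pair (one from each), accepting exactly when both do.
          a    b  
>  S0     S1   S2 
 * S1     S3   S4 
 * S2     S5   S4 
   S3     S6   S6 
   S4     S7   S8 
   S5     S6   S8 
   S6     S9   S9 
   S7     S9  S10 
   S8    S11  S10 
   S9    S12  S12 
   S10   S13   S0 
   S11   S12   S0 
   S12   S14  S14 
   S13   S14   S2 
   S14    S3   S3 
(> = start, * = accepting)

start=S0 accept=S1,S2 S0-a->S1 S0-b->S2 S1-a->S3 S1-b->S4 S2-a->S5 S2-b->S4 S3-a->S6 S3-b->S6 S4-a->S7 S4-b->S8 S5-a->S6 S5-b->S8 S6-a->S9 S6-b->S9 S7-a->S9 S7-b->S10 S8-a->S11 S8-b->S10 S9-a->S12 S9-b->S12 S10-a->S13 S10-b->S0 S11-a->S12 S11-b->S0 S12-a->S14 S12-b->S14 S13-a->S14 S13-b->S2 S14-a->S3 S14-b->S3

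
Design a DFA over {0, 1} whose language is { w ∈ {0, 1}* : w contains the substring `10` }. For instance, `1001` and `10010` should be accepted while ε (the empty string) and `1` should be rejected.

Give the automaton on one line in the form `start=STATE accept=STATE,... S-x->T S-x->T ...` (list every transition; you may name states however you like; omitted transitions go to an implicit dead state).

States A..B record the length of the longest prefix of `10` that matches the current input suffix. Reaching C means `10` has been seen, and we stay there forever. Accept from C.
With 3 states:
       0  1 
>  A   A  B 
   B   C  B 
 * C   C  C 
(> = start, * = accepting)

start=A accept=C A-0->A A-1->B B-0->C B-1->B C-0->C C-1->C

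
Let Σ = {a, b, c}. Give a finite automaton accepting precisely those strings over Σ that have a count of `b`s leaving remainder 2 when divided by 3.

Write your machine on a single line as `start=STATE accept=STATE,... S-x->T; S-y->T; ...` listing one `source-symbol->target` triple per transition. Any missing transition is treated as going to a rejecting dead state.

Keep the running count of `b`s modulo 3: each `b` advances along the cycle S0 → S1 → S2 → S0 while other symbols loop. Accept at S2.
With 3 states:
        a   b   c  
>  S0   S0  S1  S0 
   S1   S1  S2  S1 
 * S2   S2  S0  S2 
(> = start, * = accepting)

start=S0; accept=S2; S0-a->S0; S0-b->S1; S0-c->S0; S1-a->S1; S1-b->S2; S1-c->S1; S2-a->S2; S2-b->S0; S2-c->S2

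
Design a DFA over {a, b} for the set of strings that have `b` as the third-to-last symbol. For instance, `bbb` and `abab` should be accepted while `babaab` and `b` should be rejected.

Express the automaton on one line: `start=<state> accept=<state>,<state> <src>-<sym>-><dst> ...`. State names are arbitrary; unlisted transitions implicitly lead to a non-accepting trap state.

A DFA must remember the last 3 symbols (since which symbol is third-to-last isn't known until the input ends). Use one state per possible window of the last ≤3 symbols; accept from those whose window starts with `b`.
          a    b  
>  s0     s1   s2 
   s1     s3   s4 
   s2     s5   s6 
   s3     s7   s8 
   s4     s9  s10 
   s5    s11  s12 
   s6    s13  s14 
   s7     s7   s8 
   s8     s9  s10 
   s9    s11  s12 
   s10   s13  s14 
 * s11    s7   s8 
 * s12    s9  s10 
 * s13   s11  s12 
 * s14   s13  s14 
(> = start, * = accepting)

start=s0 accept=s11,s12,s13,s14 s0-a->s1 s0-b->s2 s1-a->s3 s1-b->s4 s2-a->s5 s2-b->s6 s3-a->s7 s3-b->s8 s4-a->s9 s4-b->s10 s5-a->s11 s5-b->s12 s6-a->s13 s6-b->s14 s7-a->s7 s7-b->s8 s8-a->s9 s8-b->s10 s9-a->s11 s9-b->s12 s10-a->s13 s10-b->s14 s11-a->s7 s11-b->s8 s12-a->s9 s12-b->s10 s13-a->s11 s13-b->s12 s14-a->s13 s14-b->s14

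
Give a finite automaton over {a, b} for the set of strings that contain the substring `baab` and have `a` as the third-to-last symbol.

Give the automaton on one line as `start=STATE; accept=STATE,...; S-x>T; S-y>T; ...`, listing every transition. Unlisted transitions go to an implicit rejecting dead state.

start=q0; accept=q15,q16,q17,q22; q0-a>q1; q0-b>q2; q1-a>q3; q1-b>q4; q2-a>q5; q2-b>q6; q3-a>q7; q3-b>q8; q4-a>q9; q4-b>q10; q5-a>q11; q5-b>q12; q6-a>q13; q6-b>q14; q7-a>q7; q7-b>q8; q8-a>q9; q8-b>q10; q9-a>q11; q9-b>q12; q10-a>q13; q10-b>q14; q11-a>q7; q11-b>q15; q12-a>q9; q12-b>q10; q13-a>q11; q13-b>q12; q14-a>q13; q14-b>q14; q15-a>q16; q15-b>q17; q16-a>q18; q16-b>q19; q17-a>q20; q17-b>q21; q18-a>q22; q18-b>q15; q19-a>q16; q19-b>q17; q20-a>q18; q20-b>q19; q21-a>q20; q21-b>q21; q22-a>q22; q22-b>q15

Handle the two conditions separately and then intersect. One (5 states) tracks whether and how much of `baab` has been seen; the other (15 states) tracks the last 3 symbols read. Each combined state is a pair, one component from each; accept when both components accept.
A 23-state machine:
          a    b  
>  q0     q1   q2 
   q1     q3   q4 
   q2     q5   q6 
   q3     q7   q8 
   q4     q9  q10 
   q5    q11  q12 
   q6    q13  q14 
   q7     q7   q8 
   q8     q9  q10 
   q9    q11  q12 
   q10   q13  q14 
   q11    q7  q15 
   q12    q9  q10 
   q13   q11  q12 
   q14   q13  q14 
 * q15   q16  q17 
 * q16   q18  q19 
 * q17   q20  q21 
   q18   q22  q15 
   q19   q16  q17 
   q20   q18  q19 
   q21   q20  q21 
 * q22   q22  q15 
(> = start, * = accepting)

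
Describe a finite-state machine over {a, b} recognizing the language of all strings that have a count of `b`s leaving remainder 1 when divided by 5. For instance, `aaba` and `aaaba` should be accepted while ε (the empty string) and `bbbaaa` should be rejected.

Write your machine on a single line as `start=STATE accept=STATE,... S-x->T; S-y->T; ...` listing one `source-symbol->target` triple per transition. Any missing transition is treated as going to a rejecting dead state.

Keep the running count of `b`s modulo 5: each `b` advances along the cycle s0 → s1 → s2 → s3 → s4 → s0 while other symbols loop. Accept at s1.
A 5-state machine:
        a   b  
>  s0   s0  s1 
 * s1   s1  s2 
   s2   s2  s3 
   s3   s3  s4 
   s4   s4  s0 
(> = start, * = accepting)

start=s0; accept=s1; s0-a->s0; s0-b->s1; s1-a->s1; s1-b->s2; s2-a->s2; s2-b->s3; s3-a->s3; s3-b->s4; s4-a->s4; s4-b->s0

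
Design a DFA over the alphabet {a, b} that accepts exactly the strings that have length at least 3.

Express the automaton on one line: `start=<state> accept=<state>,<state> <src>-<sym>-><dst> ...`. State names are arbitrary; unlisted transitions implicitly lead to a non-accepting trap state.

Count input length up to 4: every symbol moves from S0 toward S4, which means 'more than 3' and absorbs. Accept from {S3, S4}.
5 states suffice.
        a   b  
>  S0   S1  S1 
   S1   S2  S2 
   S2   S3  S3 
 * S3   S4  S4 
 * S4   S4  S4 
(> = start, * = accepting)

start=S0 accept=S3,S4 S0-a->S1 S0-b->S1 S1-a->S2 S1-b->S2 S2-a->S3 S2-b->S3 S3-a->S4 S3-b->S4 S4-a->S4 S4-b->S4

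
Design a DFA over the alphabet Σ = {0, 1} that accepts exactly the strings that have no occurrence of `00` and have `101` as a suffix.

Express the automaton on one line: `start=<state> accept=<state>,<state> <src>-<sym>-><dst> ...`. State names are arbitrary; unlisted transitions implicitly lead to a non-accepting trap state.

start=q0 accept=q6 q0-0->q1 q0-1->q2 q1-0->q3 q1-1->q2 q2-0->q4 q2-1->q2 q3-0->q3 q3-1->q5 q4-0->q3 q4-1->q6 q5-0->q7 q5-1->q5 q6-0->q4 q6-1->q2 q7-0->q3 q7-1->q8 q8-0->q7 q8-1->q5

Handle the two conditions separately and then intersect. The first has 3 states tracking partial matches of the forbidden pattern `00`; the second has 4 states tracking how much of the suffix `101` has currently been matched. A product state is a pair (one from each), accepting exactly when both do.
A 9-state machine:
        0   1  
>  q0   q1  q2 
   q1   q3  q2 
   q2   q4  q2 
   q3   q3  q5 
   q4   q3  q6 
   q5   q7  q5 
 * q6   q4  q2 
   q7   q3  q8 
   q8   q7  q5 
(> = start, * = accepting)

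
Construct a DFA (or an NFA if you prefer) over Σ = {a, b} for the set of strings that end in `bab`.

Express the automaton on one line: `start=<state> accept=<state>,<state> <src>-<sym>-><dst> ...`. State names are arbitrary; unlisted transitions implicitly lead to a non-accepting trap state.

Let each state record the length of the longest suffix of the input read so far that is also a prefix of `bab`. q1 means the last symbol is `b`; q2 means the last 2 symbols are `ba`; q3 means the last 3 symbols are `bab`. Accept only at q3, where the string currently ends in `bab`.
4 states suffice.
        a   b  
>  q0   q0  q1 
   q1   q2  q1 
   q2   q0  q3 
 * q3   q2  q1 
(> = start, * = accepting)

start=q0 accept=q3 q0-a->q0 q0-b->q1 q1-a->q2 q1-b->q1 q2-a->q0 q2-b->q3 q3-a->q2 q3-b->q1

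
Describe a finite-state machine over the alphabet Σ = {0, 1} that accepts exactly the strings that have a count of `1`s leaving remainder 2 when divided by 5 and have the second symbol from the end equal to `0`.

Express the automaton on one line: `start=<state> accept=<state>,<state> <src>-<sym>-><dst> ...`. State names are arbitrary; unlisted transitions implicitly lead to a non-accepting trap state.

start=A accept=E,H A-0->A A-1->B B-0->C B-1->D C-0->C C-1->E D-0->F D-1->G E-0->F E-1->G F-0->H F-1->G G-0->G G-1->I H-0->H H-1->G I-0->I I-1->A

Build one automaton per condition and run them in lockstep. One (5 states) tracks the count of `1`s modulo 5; the other (7 states) tracks the last 2 symbols read. Each combined state is a pair, one component from each; accept when both components accept. Equivalent product states are then merged.
9 states suffice.
       0  1 
>  A   A  B 
   B   C  D 
   C   C  E 
   D   F  G 
 * E   F  G 
   F   H  G 
   G   G  I 
 * H   H  G 
   I   I  A 
(> = start, * = accepting)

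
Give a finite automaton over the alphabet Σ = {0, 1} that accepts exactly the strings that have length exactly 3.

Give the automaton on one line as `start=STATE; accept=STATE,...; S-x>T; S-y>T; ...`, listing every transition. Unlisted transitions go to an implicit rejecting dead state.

start=s0; accept=s3; s0-0>s1; s0-1>s1; s1-0>s2; s1-1>s2; s2-0>s3; s2-1>s3; s3-0>s4; s3-1>s4; s4-0>s4; s4-1>s4

Count input length up to 4: every symbol moves from s0 toward s4, which means 'more than 3' and absorbs. Accept from {s3}.
        0   1  
>  s0   s1  s1 
   s1   s2  s2 
   s2   s3  s3 
 * s3   s4  s4 
   s4   s4  s4 
(> = start, * = accepting)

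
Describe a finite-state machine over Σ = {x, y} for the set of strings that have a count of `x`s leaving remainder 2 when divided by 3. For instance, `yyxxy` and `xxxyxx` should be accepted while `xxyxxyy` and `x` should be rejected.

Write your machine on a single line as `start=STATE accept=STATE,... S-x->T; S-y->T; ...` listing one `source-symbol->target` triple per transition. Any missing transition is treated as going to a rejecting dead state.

start=q0; accept=q2; q0-x->q1; q0-y->q0; q1-x->q2; q1-y->q1; q2-x->q0; q2-y->q2

The only thing that matters is how many `x`s have appeared, reduced mod 3. Use one state per residue: q0 for 0, …, q2 for 2. Reading `x` moves to the next residue; anything else stays put. q2 is accepting.
        x   y  
>  q0   q1  q0 
   q1   q2  q1 
 * q2   q0  q2 
(> = start, * = accepting)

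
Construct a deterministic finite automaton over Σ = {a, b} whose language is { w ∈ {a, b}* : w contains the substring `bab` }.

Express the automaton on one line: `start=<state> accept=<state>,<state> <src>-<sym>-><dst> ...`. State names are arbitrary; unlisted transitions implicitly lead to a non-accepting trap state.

start=S0 accept=S3 S0-a->S0 S0-b->S1 S1-a->S2 S1-b->S1 S2-a->S0 S2-b->S3 S3-a->S3 S3-b->S3

Track how much of `bab` has been matched so far: state S0 is no progress, S3 is the absorbing accept state reached once `bab` has occurred. Intermediate states record partial matches; on a mismatch, fall back to the longest reusable overlap.
        a   b  
>  S0   S0  S1 
   S1   S2  S1 
   S2   S0  S3 
 * S3   S3  S3 
(> = start, * = accepting)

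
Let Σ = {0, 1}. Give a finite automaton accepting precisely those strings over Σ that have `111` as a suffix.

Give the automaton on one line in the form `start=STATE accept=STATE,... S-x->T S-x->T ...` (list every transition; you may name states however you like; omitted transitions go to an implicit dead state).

Remember how much of `111` the current input suffix matches. State q0 means no match yet; q1 means the last symbol is `1`; q2 means the last 2 symbols are `11`; q3 means the last 3 symbols are `111`. Only q3 accepts. On a mismatch, fall back to the longest proper suffix that is still a prefix of `111`.
With 4 states:
        0   1  
>  q0   q0  q1 
   q1   q0  q2 
   q2   q0  q3 
 * q3   q0  q3 
(> = start, * = accepting)

start=q0 accept=q3 q0-0->q0 q0-1->q1 q1-0->q0 q1-1->q2 q2-0->q0 q2-1->q3 q3-0->q0 q3-1->q3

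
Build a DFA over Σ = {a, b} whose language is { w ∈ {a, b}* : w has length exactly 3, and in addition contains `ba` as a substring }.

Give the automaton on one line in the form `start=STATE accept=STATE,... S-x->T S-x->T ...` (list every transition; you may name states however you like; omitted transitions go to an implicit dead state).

Build one automaton per condition and run them in lockstep. The first has 5 states tracking the input length, saturating at 4; the second has 3 states tracking whether and how much of `ba` has been seen. A product state is a pair (one from each), accepting exactly when both do. Minimizing collapses redundant product states.
A 7-state machine:
        a   b  
>  s0   s1  s2 
   s1   s3  s4 
   s2   s5  s4 
   s3   s3  s3 
   s4   s6  s3 
   s5   s6  s6 
 * s6   s3  s3 
(> = start, * = accepting)

start=s0 accept=s6 s0-a->s1 s0-b->s2 s1-a->s3 s1-b->s4 s2-a->s5 s2-b->s4 s3-a->s3 s3-b->s3 s4-a->s6 s4-b->s3 s5-a->s6 s5-b->s6 s6-a->s3 s6-b->s3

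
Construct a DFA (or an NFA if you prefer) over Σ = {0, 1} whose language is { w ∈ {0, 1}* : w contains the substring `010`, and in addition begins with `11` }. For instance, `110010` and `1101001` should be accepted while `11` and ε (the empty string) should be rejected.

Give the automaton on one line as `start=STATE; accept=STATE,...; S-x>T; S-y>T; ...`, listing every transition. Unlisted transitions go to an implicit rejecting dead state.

start=q0; accept=q6; q0-0>q1; q0-1>q2; q1-0>q1; q1-1>q1; q2-0>q1; q2-1>q3; q3-0>q4; q3-1>q3; q4-0>q4; q4-1>q5; q5-0>q6; q5-1>q3; q6-0>q6; q6-1>q6

Handle the two conditions separately and then intersect. One (4 states) tracks whether and how much of `010` has been seen; the other (4 states) tracks whether the input so far still matches the prefix `11`. Each combined state is a pair, one component from each; accept when both components accept. After merging equivalent states the machine shrinks.
        0   1  
>  q0   q1  q2 
   q1   q1  q1 
   q2   q1  q3 
   q3   q4  q3 
   q4   q4  q5 
   q5   q6  q3 
 * q6   q6  q6 
(> = start, * = accepting)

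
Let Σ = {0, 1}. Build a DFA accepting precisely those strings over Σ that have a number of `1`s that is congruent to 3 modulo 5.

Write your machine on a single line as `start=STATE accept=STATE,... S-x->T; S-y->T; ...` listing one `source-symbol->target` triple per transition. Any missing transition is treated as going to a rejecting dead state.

start=q0; accept=q3; q0-0->q0; q0-1->q1; q1-0->q1; q1-1->q2; q2-0->q2; q2-1->q3; q3-0->q3; q3-1->q4; q4-0->q4; q4-1->q0

The only thing that matters is how many `1`s have appeared, reduced mod 5. Use one state per residue: q0 for 0, …, q4 for 4. Reading `1` moves to the next residue; anything else stays put. q3 is accepting.
A 5-state machine:
        0   1  
>  q0   q0  q1 
   q1   q1  q2 
   q2   q2  q3 
 * q3   q3  q4 
   q4   q4  q0 
(> = start, * = accepting)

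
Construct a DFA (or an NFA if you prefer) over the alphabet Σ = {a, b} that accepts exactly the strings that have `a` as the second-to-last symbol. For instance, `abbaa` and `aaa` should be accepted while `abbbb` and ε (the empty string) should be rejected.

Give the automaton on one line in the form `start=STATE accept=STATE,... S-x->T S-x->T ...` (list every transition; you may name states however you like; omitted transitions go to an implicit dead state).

A DFA must remember the last 2 symbols (since which symbol is second-to-last isn't known until the input ends). Use one state per possible window of the last ≤2 symbols; accept from those whose window starts with `a`.
A 7-state machine:
        a   b  
>  S0   S1  S2 
   S1   S3  S4 
   S2   S5  S6 
 * S3   S3  S4 
 * S4   S5  S6 
   S5   S3  S4 
   S6   S5  S6 
(> = start, * = accepting)

start=S0 accept=S3,S4 S0-a->S1 S0-b->S2 S1-a->S3 S1-b->S4 S2-a->S5 S2-b->S6 S3-a->S3 S3-b->S4 S4-a->S5 S4-b->S6 S5-a->S3 S5-b->S4 S6-a->S5 S6-b->S6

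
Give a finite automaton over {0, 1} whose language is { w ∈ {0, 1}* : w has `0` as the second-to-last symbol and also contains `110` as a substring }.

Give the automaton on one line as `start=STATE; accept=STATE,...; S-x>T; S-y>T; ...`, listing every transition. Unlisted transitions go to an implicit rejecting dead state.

start=S0; accept=S4,S5; S0-0>S0; S0-1>S1; S1-0>S0; S1-1>S2; S2-0>S3; S2-1>S2; S3-0>S4; S3-1>S5; S4-0>S4; S4-1>S5; S5-0>S3; S5-1>S2

Run two small machines in parallel and take their product. The first has 7 states tracking the last 2 symbols read; the second has 4 states tracking whether and how much of `110` has been seen. A product state is a pair (one from each), accepting exactly when both do. Minimizing collapses redundant product states.
A 6-state machine:
        0   1  
>  S0   S0  S1 
   S1   S0  S2 
   S2   S3  S2 
   S3   S4  S5 
 * S4   S4  S5 
 * S5   S3  S2 
(> = start, * = accepting)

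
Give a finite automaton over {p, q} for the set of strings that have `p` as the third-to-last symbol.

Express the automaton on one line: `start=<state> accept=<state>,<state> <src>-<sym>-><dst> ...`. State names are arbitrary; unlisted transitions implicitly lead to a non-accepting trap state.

start=s0 accept=s7,s8,s9,s10 s0-p->s1 s0-q->s2 s1-p->s3 s1-q->s4 s2-p->s5 s2-q->s6 s3-p->s7 s3-q->s8 s4-p->s9 s4-q->s10 s5-p->s11 s5-q->s12 s6-p->s13 s6-q->s14 s7-p->s7 s7-q->s8 s8-p->s9 s8-q->s10 s9-p->s11 s9-q->s12 s10-p->s13 s10-q->s14 s11-p->s7 s11-q->s8 s12-p->s9 s12-q->s10 s13-p->s11 s13-q->s12 s14-p->s13 s14-q->s14

Because acceptance depends on a position counted from the end, the machine has to buffer the most recent 3 symbols. Make each state the string of the last up-to-3 symbols read; on input `x` shift the window left and append `x`. Accept when the buffered window has length 3 and begins with `p`.
15 states suffice.
          p    q  
>  s0     s1   s2 
   s1     s3   s4 
   s2     s5   s6 
   s3     s7   s8 
   s4     s9  s10 
   s5    s11  s12 
   s6    s13  s14 
 * s7     s7   s8 
 * s8     s9  s10 
 * s9    s11  s12 
 * s10   s13  s14 
   s11    s7   s8 
   s12    s9  s10 
   s13   s11  s12 
   s14   s13  s14 
(> = start, * = accepting)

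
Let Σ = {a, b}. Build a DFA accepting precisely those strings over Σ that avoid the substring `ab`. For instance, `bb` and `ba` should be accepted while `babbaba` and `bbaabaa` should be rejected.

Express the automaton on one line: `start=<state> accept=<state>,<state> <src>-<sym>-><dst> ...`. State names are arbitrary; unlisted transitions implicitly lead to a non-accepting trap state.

start=S0 accept=S0,S1 S0-a->S1 S0-b->S0 S1-a->S1 S1-b->S2 S2-a->S2 S2-b->S2

This is the complement of 'contains `ab`'. Use the same substring-matching states — S0 through S2 holding how much of `ab` has just been matched — but flip the accepting set: everything except the trap S2 accepts.
A 3-state machine:
        a   b  
>* S0   S1  S0 
 * S1   S1  S2 
   S2   S2  S2 
(> = start, * = accepting)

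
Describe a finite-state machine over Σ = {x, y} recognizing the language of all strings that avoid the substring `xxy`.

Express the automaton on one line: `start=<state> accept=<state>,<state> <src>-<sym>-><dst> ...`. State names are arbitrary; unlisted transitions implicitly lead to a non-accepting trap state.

This is the complement of 'contains `xxy`'. Use the same substring-matching states — q0 through q3 holding how much of `xxy` has just been matched — but flip the accepting set: everything except the trap q3 accepts.
4 states suffice.
        x   y  
>* q0   q1  q0 
 * q1   q2  q0 
 * q2   q2  q3 
   q3   q3  q3 
(> = start, * = accepting)

start=q0 accept=q0,q1,q2 q0-x->q1 q0-y->q0 q1-x->q2 q1-y->q0 q2-x->q2 q2-y->q3 q3-x->q3 q3-y->q3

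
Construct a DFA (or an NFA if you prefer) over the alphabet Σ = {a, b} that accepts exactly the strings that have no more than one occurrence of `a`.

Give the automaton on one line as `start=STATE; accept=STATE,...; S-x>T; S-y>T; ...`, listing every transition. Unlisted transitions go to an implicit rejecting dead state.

start=q0; accept=q0,q1; q0-a>q1; q0-b>q0; q1-a>q2; q1-b>q1; q2-a>q2; q2-b>q2

Only the number of `a`s matters, and only up to 2. Make a chain q0 → q1 → q2 advanced by each `a` (with q2 absorbing); every other symbol self-loops. The accepting set is {q0, q1}.
        a   b  
>* q0   q1  q0 
 * q1   q2  q1 
   q2   q2  q2 
(> = start, * = accepting)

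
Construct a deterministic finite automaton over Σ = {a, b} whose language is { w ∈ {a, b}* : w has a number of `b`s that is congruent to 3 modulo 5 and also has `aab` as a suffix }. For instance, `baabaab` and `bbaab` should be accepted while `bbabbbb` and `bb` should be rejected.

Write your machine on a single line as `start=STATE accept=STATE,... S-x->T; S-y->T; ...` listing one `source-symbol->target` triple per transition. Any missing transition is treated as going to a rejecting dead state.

start=q0; accept=q7; q0-a->q0; q0-b->q1; q1-a->q1; q1-b->q2; q2-a->q3; q2-b->q4; q3-a->q5; q3-b->q4; q4-a->q4; q4-b->q6; q5-a->q5; q5-b->q7; q6-a->q6; q6-b->q0; q7-a->q4; q7-b->q6

Build one automaton per condition and run them in lockstep. The first has 5 states tracking the count of `b`s modulo 5; the second has 4 states tracking how much of the suffix `aab` has currently been matched. A product state is a pair (one from each), accepting exactly when both do. After merging equivalent states the machine shrinks.
        a   b  
>  q0   q0  q1 
   q1   q1  q2 
   q2   q3  q4 
   q3   q5  q4 
   q4   q4  q6 
   q5   q5  q7 
   q6   q6  q0 
 * q7   q4  q6 
(> = start, * = accepting)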